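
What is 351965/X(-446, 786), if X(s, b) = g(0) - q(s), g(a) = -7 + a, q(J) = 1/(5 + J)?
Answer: -155216565/3086 ≈ -50297.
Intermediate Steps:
X(s, b) = -7 - 1/(5 + s) (X(s, b) = (-7 + 0) - 1/(5 + s) = -7 - 1/(5 + s))
351965/X(-446, 786) = 351965/(((-36 - 7*(-446))/(5 - 446))) = 351965/(((-36 + 3122)/(-441))) = 351965/((-1/441*3086)) = 351965/(-3086/441) = 351965*(-441/3086) = -155216565/3086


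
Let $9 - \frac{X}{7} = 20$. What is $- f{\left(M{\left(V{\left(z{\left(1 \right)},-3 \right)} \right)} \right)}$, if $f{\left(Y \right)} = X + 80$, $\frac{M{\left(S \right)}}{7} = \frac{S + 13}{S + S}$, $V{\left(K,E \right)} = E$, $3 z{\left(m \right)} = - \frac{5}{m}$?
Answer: $-3$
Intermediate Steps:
$X = -77$ ($X = 63 - 140 = -77$)
$z{\left(m \right)} = - \frac{5}{3 m}$ ($z{\left(m \right)} = \frac{\left(-5\right) \frac{1}{m}}{3} = - \frac{5}{3 m}$)
$M{\left(S \right)} = \frac{7 \left(13 + S\right)}{2 S}$ ($M{\left(S \right)} = 7 \frac{S + 13}{S + S} = 7 \frac{13 + S}{2 S} = \frac{7 \left(13 + S\right)}{2 S}$)
$f{\left(Y \right)} = 3$ ($f{\left(Y \right)} = -77 + 80 = 3$)
$- f{\left(M{\left(V{\left(z{\left(1 \right)},-3 \right)} \right)} \right)} = \left(-1\right) 3 = -3$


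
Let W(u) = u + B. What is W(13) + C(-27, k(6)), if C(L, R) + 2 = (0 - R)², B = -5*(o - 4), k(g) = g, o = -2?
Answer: 77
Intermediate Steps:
B = 30 (B = -5*(-2 - 4) = -5*(-6) = 30)
W(u) = 30 + u (W(u) = u + 30 = 30 + u)
C(L, R) = -2 + R² (C(L, R) = -2 + (0 - R)² = -2 + (-R)² = -2 + R²)
W(13) + C(-27, k(6)) = (30 + 13) + (-2 + 6²) = 43 + (-2 + 36) = 43 + 34 = 77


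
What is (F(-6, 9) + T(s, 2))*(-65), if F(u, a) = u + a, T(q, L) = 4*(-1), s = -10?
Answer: 65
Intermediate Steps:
T(q, L) = -4
F(u, a) = a + u
(F(-6, 9) + T(s, 2))*(-65) = ((9 - 6) - 4)*(-65) = (3 - 4)*(-65) = -1*(-65) = 65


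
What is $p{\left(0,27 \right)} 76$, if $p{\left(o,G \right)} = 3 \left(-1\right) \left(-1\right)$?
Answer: $228$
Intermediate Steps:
$p{\left(o,G \right)} = 3$ ($p{\left(o,G \right)} = \left(-3\right) \left(-1\right) = 3$)
$p{\left(0,27 \right)} 76 = 3 \cdot 76 = 228$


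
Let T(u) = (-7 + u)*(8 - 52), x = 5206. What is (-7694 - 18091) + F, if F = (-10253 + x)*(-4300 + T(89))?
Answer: 39885891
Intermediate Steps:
T(u) = 308 - 44*u (T(u) = (-7 + u)*(-44) = 308 - 44*u)
F = 39911676 (F = (-10253 + 5206)*(-4300 + (308 - 44*89)) = -5047*(-4300 + (308 - 3916)) = -5047*(-4300 - 3608) = -5047*(-7908) = 39911676)
(-7694 - 18091) + F = (-7694 - 18091) + 39911676 = -25785 + 39911676 = 39885891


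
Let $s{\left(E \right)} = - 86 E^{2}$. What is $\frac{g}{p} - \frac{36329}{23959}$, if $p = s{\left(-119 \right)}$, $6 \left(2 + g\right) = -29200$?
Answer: $- \frac{66189718424}{43767558471} \approx -1.5123$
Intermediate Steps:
$g = - \frac{14606}{3}$ ($g = -2 + \frac{1}{6} \left(-29200\right) = -2 - \frac{14600}{3} = - \frac{14606}{3} \approx -4868.7$)
$p = -1217846$ ($p = - 86 \left(-119\right)^{2} = \left(-86\right) 14161 = -1217846$)
$\frac{g}{p} - \frac{36329}{23959} = - \frac{14606}{3 \left(-1217846\right)} - \frac{36329}{23959} = \left(- \frac{14606}{3}\right) \left(- \frac{1}{1217846}\right) - \frac{36329}{23959} = \frac{7303}{1826769} - \frac{36329}{23959} = - \frac{66189718424}{43767558471}$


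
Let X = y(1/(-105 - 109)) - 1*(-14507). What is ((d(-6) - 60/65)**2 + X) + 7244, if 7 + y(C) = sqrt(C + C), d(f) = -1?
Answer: 3675361/169 + I*sqrt(107)/107 ≈ 21748.0 + 0.096674*I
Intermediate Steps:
y(C) = -7 + sqrt(2)*sqrt(C) (y(C) = -7 + sqrt(C + C) = -7 + sqrt(2*C) = -7 + sqrt(2)*sqrt(C))
X = 14500 + I*sqrt(107)/107 (X = (-7 + sqrt(2)*sqrt(1/(-105 - 109))) - 1*(-14507) = (-7 + sqrt(2)*sqrt(1/(-214))) + 14507 = (-7 + sqrt(2)*sqrt(-1/214)) + 14507 = (-7 + sqrt(2)*(I*sqrt(214)/214)) + 14507 = (-7 + I*sqrt(107)/107) + 14507 = 14500 + I*sqrt(107)/107 ≈ 14500.0 + 0.096674*I)
((d(-6) - 60/65)**2 + X) + 7244 = ((-1 - 60/65)**2 + (14500 + I*sqrt(107)/107)) + 7244 = ((-1 - 60*1/65)**2 + (14500 + I*sqrt(107)/107)) + 7244 = ((-1 - 12/13)**2 + (14500 + I*sqrt(107)/107)) + 7244 = ((-25/13)**2 + (14500 + I*sqrt(107)/107)) + 7244 = (625/169 + (14500 + I*sqrt(107)/107)) + 7244 = (2451125/169 + I*sqrt(107)/107) + 7244 = 3675361/169 + I*sqrt(107)/107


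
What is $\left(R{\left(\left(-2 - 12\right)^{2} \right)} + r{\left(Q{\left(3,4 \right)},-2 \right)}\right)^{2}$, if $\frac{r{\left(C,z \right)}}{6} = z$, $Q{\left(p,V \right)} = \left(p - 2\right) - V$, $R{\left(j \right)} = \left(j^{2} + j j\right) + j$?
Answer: $5931464256$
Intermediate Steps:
$R{\left(j \right)} = j + 2 j^{2}$ ($R{\left(j \right)} = \left(j^{2} + j^{2}\right) + j = 2 j^{2} + j = j + 2 j^{2}$)
$Q{\left(p,V \right)} = -2 + p - V$ ($Q{\left(p,V \right)} = \left(-2 + p\right) - V = -2 + p - V$)
$r{\left(C,z \right)} = 6 z$
$\left(R{\left(\left(-2 - 12\right)^{2} \right)} + r{\left(Q{\left(3,4 \right)},-2 \right)}\right)^{2} = \left(\left(-2 - 12\right)^{2} \left(1 + 2 \left(-2 - 12\right)^{2}\right) + 6 \left(-2\right)\right)^{2} = \left(\left(-2 - 12\right)^{2} \left(1 + 2 \left(-2 - 12\right)^{2}\right) - 12\right)^{2} = \left(\left(-14\right)^{2} \left(1 + 2 \left(-14\right)^{2}\right) - 12\right)^{2} = \left(196 \left(1 + 2 \cdot 196\right) - 12\right)^{2} = \left(196 \left(1 + 392\right) - 12\right)^{2} = \left(196 \cdot 393 - 12\right)^{2} = \left(77028 - 12\right)^{2} = 77016^{2} = 5931464256$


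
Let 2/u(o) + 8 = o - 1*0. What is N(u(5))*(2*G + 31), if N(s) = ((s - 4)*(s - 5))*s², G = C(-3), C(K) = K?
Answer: 23800/81 ≈ 293.83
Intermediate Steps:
G = -3
u(o) = 2/(-8 + o) (u(o) = 2/(-8 + (o - 1*0)) = 2/(-8 + (o + 0)) = 2/(-8 + o))
N(s) = s²*(-5 + s)*(-4 + s) (N(s) = ((-4 + s)*(-5 + s))*s² = ((-5 + s)*(-4 + s))*s² = s²*(-5 + s)*(-4 + s))
N(u(5))*(2*G + 31) = ((2/(-8 + 5))²*(20 + (2/(-8 + 5))² - 18/(-8 + 5)))*(2*(-3) + 31) = ((2/(-3))²*(20 + (2/(-3))² - 18/(-3)))*(-6 + 31) = ((2*(-⅓))²*(20 + (2*(-⅓))² - 18*(-1)/3))*25 = ((-⅔)²*(20 + (-⅔)² - 9*(-⅔)))*25 = (4*(20 + 4/9 + 6)/9)*25 = ((4/9)*(238/9))*25 = (952/81)*25 = 23800/81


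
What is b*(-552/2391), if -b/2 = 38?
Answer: 13984/797 ≈ 17.546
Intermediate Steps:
b = -76 (b = -2*38 = -76)
b*(-552/2391) = -(-41952)/2391 = -76*(-184/797) = 13984/797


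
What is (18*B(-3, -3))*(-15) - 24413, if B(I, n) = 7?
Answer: -26303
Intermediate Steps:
(18*B(-3, -3))*(-15) - 24413 = (18*7)*(-15) - 24413 = 126*(-15) - 24413 = -1890 - 24413 = -26303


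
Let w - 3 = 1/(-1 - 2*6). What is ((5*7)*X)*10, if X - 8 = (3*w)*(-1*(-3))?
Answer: 12075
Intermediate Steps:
w = 53/18 (w = 3 + 1/(-1 - 2*6) = 3 + (⅙)/(-3) = 3 - ⅓*⅙ = 3 - 1/18 = 53/18 ≈ 2.9444)
X = 69/2 (X = 8 + (3*(53/18))*(-1*(-3)) = 8 + (53/6)*3 = 8 + 53/2 = 69/2 ≈ 34.500)
((5*7)*X)*10 = ((5*7)*(69/2))*10 = (35*(69/2))*10 = (2415/2)*10 = 12075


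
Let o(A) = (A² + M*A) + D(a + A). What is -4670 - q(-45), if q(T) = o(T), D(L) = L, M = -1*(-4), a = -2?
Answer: -6468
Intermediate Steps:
M = 4
o(A) = -2 + A² + 5*A (o(A) = (A² + 4*A) + (-2 + A) = -2 + A² + 5*A)
q(T) = -2 + T² + 5*T
-4670 - q(-45) = -4670 - (-2 + (-45)² + 5*(-45)) = -4670 - (-2 + 2025 - 225) = -4670 - 1*1798 = -4670 - 1798 = -6468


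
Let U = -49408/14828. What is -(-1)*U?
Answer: -12352/3707 ≈ -3.3321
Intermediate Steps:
U = -12352/3707 (U = -49408*1/14828 = -12352/3707 ≈ -3.3321)
-(-1)*U = -(-1)*(-12352)/3707 = -1*12352/3707 = -12352/3707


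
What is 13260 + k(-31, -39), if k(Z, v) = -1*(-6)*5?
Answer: 13290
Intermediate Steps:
k(Z, v) = 30 (k(Z, v) = 6*5 = 30)
13260 + k(-31, -39) = 13260 + 30 = 13290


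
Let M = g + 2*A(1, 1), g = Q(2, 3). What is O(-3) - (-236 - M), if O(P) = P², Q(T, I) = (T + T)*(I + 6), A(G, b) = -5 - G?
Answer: 269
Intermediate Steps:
Q(T, I) = 2*T*(6 + I) (Q(T, I) = (2*T)*(6 + I) = 2*T*(6 + I))
g = 36 (g = 2*2*(6 + 3) = 2*2*9 = 36)
M = 24 (M = 36 + 2*(-5 - 1*1) = 36 + 2*(-5 - 1) = 36 + 2*(-6) = 36 - 12 = 24)
O(-3) - (-236 - M) = (-3)² - (-236 - 1*24) = 9 - (-236 - 24) = 9 - 1*(-260) = 9 + 260 = 269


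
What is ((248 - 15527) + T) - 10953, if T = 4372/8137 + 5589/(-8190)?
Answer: -194240377997/7404670 ≈ -26232.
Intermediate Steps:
T = -1074557/7404670 (T = 4372*(1/8137) + 5589*(-1/8190) = 4372/8137 - 621/910 = -1074557/7404670 ≈ -0.14512)
((248 - 15527) + T) - 10953 = ((248 - 15527) - 1074557/7404670) - 10953 = (-15279 - 1074557/7404670) - 10953 = -113137027487/7404670 - 10953 = -194240377997/7404670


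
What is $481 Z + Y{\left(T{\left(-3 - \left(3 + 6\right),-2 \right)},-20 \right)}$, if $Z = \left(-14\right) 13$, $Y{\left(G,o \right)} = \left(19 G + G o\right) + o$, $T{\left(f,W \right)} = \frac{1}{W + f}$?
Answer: $- \frac{1225867}{14} \approx -87562.0$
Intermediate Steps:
$Y{\left(G,o \right)} = o + 19 G + G o$
$Z = -182$
$481 Z + Y{\left(T{\left(-3 - \left(3 + 6\right),-2 \right)},-20 \right)} = 481 \left(-182\right) + \left(-20 + \frac{19}{-2 - 12} + \frac{1}{-2 - 12} \left(-20\right)\right) = -87542 + \left(-20 + \frac{19}{-2 - 12} + \frac{1}{-2 - 12} \left(-20\right)\right) = -87542 + \left(-20 + \frac{19}{-14} + \frac{1}{-14} \left(-20\right)\right) = -87542 - \frac{279}{14} = - \frac{1225867}{14}$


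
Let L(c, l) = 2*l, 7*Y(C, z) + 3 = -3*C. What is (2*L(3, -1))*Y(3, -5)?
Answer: 48/7 ≈ 6.8571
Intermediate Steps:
Y(C, z) = -3/7 - 3*C/7 (Y(C, z) = -3/7 + (-3*C)/7 = -3/7 - 3*C/7)
(2*L(3, -1))*Y(3, -5) = (2*(2*(-1)))*(-3/7 - 3/7*3) = (2*(-2))*(-3/7 - 9/7) = -4*(-12/7) = 48/7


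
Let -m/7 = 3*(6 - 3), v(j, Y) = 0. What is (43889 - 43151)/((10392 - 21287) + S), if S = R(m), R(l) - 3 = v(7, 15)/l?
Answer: -369/5446 ≈ -0.067756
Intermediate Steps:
m = -63 (m = -21*(6 - 3) = -21*3 = -7*9 = -63)
R(l) = 3 (R(l) = 3 + 0/l = 3 + 0 = 3)
S = 3
(43889 - 43151)/((10392 - 21287) + S) = (43889 - 43151)/((10392 - 21287) + 3) = 738/(-10895 + 3) = 738/(-10892) = 738*(-1/10892) = -369/5446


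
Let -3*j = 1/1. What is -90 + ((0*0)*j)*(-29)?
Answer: -90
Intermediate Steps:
j = -⅓ (j = -⅓/1 = -⅓*1 = -⅓ ≈ -0.33333)
-90 + ((0*0)*j)*(-29) = -90 + ((0*0)*(-⅓))*(-29) = -90 + (0*(-⅓))*(-29) = -90 + 0*(-29) = -90 + 0 = -90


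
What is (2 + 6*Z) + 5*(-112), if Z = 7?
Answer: -516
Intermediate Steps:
(2 + 6*Z) + 5*(-112) = (2 + 6*7) + 5*(-112) = (2 + 42) - 560 = 44 - 560 = -516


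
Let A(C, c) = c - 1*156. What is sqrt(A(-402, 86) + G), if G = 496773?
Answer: sqrt(496703) ≈ 704.77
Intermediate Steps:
A(C, c) = -156 + c (A(C, c) = c - 156 = -156 + c)
sqrt(A(-402, 86) + G) = sqrt((-156 + 86) + 496773) = sqrt(-70 + 496773) = sqrt(496703)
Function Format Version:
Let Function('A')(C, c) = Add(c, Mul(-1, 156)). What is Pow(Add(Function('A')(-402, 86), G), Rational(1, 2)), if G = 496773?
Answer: Pow(496703, Rational(1, 2)) ≈ 704.77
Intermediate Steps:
Function('A')(C, c) = Add(-156, c) (Function('A')(C, c) = Add(c, -156) = Add(-156, c))
Pow(Add(Function('A')(-402, 86), G), Rational(1, 2)) = Pow(Add(Add(-156, 86), 496773), Rational(1, 2)) = Pow(Add(-70, 496773), Rational(1, 2)) = Pow(496703, Rational(1, 2))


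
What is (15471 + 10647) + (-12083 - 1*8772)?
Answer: 5263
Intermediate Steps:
(15471 + 10647) + (-12083 - 1*8772) = 26118 + (-12083 - 8772) = 26118 - 20855 = 5263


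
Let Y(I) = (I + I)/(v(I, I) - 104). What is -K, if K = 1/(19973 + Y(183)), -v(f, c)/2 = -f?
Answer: -131/2616646 ≈ -5.0064e-5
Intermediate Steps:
v(f, c) = 2*f (v(f, c) = -(-2)*f = 2*f)
Y(I) = 2*I/(-104 + 2*I) (Y(I) = (I + I)/(2*I - 104) = (2*I)/(-104 + 2*I) = 2*I/(-104 + 2*I))
K = 131/2616646 (K = 1/(19973 + 183/(-52 + 183)) = 1/(19973 + 183/131) = 1/(2616646/131) = 131/2616646 ≈ 5.0064e-5)
-K = -1*131/2616646 = -131/2616646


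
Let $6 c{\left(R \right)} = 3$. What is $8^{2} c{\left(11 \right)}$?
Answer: $32$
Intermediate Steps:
$c{\left(R \right)} = \frac{1}{2}$ ($c{\left(R \right)} = \frac{1}{6} \cdot 3 = \frac{1}{2}$)
$8^{2} c{\left(11 \right)} = 8^{2} \cdot \frac{1}{2} = 64 \cdot \frac{1}{2} = 32$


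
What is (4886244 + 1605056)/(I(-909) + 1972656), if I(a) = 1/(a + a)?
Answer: 11801183400/3586288607 ≈ 3.2906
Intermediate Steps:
I(a) = 1/(2*a)
(4886244 + 1605056)/(I(-909) + 1972656) = (4886244 + 1605056)/((½)/(-909) + 1972656) = 6491300/((½)*(-1/909) + 1972656) = 6491300/(-1/1818 + 1972656) = 6491300/(3586288607/1818) = 6491300*(1818/3586288607) = 11801183400/3586288607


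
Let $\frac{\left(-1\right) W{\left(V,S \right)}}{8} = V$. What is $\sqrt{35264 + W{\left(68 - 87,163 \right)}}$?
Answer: $2 \sqrt{8854} \approx 188.19$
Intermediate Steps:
$W{\left(V,S \right)} = - 8 V$
$\sqrt{35264 + W{\left(68 - 87,163 \right)}} = \sqrt{35264 - 8 \left(68 - 87\right)} = \sqrt{35264 - -152} = \sqrt{35264 + 152} = \sqrt{35416} = 2 \sqrt{8854}$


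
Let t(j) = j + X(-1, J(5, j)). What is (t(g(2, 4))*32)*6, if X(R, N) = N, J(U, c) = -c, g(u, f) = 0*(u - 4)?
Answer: 0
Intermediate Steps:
g(u, f) = 0 (g(u, f) = 0*(-4 + u) = 0)
t(j) = 0 (t(j) = j - j = 0)
(t(g(2, 4))*32)*6 = (0*32)*6 = 0*6 = 0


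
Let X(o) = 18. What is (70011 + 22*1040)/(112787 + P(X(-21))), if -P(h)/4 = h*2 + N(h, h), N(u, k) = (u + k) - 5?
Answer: 92891/112519 ≈ 0.82556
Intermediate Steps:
N(u, k) = -5 + k + u (N(u, k) = (k + u) - 5 = -5 + k + u)
P(h) = 20 - 16*h (P(h) = -4*(h*2 + (-5 + h + h)) = -4*(2*h + (-5 + 2*h)) = -4*(-5 + 4*h) = 20 - 16*h)
(70011 + 22*1040)/(112787 + P(X(-21))) = (70011 + 22*1040)/(112787 + (20 - 16*18)) = (70011 + 22880)/(112787 + (20 - 288)) = 92891/(112787 - 268) = 92891/112519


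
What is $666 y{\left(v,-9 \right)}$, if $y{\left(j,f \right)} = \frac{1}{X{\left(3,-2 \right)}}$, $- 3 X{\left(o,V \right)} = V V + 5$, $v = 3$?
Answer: $-222$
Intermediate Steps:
$X{\left(o,V \right)} = - \frac{5}{3} - \frac{V^{2}}{3}$ ($X{\left(o,V \right)} = - \frac{V V + 5}{3} = - \frac{V^{2} + 5}{3} = - \frac{5 + V^{2}}{3} = - \frac{5}{3} - \frac{V^{2}}{3}$)
$y{\left(j,f \right)} = - \frac{1}{3}$ ($y{\left(j,f \right)} = \frac{1}{- \frac{5}{3} - \frac{\left(-2\right)^{2}}{3}} = \frac{1}{- \frac{5}{3} - \frac{4}{3}} = \frac{1}{-3} = - \frac{1}{3}$)
$666 y{\left(v,-9 \right)} = 666 \left(- \frac{1}{3}\right) = -222$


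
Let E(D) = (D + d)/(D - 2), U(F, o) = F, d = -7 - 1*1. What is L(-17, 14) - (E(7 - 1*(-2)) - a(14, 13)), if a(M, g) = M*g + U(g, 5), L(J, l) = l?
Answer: 1462/7 ≈ 208.86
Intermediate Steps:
d = -8 (d = -7 - 1 = -8)
a(M, g) = g + M*g (a(M, g) = M*g + g = g + M*g)
E(D) = (-8 + D)/(-2 + D) (E(D) = (D - 8)/(D - 2) = (-8 + D)/(-2 + D))
L(-17, 14) - (E(7 - 1*(-2)) - a(14, 13)) = 14 - ((-8 + (7 - 1*(-2)))/(-2 + (7 - 1*(-2))) - 13*(1 + 14)) = 14 - ((-8 + (7 + 2))/(-2 + (7 + 2)) - 13*15) = 14 - ((-8 + 9)/(-2 + 9) - 1*195) = 14 - (1/7 - 195) = 14 - ((⅐)*1 - 195) = 14 - (⅐ - 195) = 14 - 1*(-1364/7) = 14 + 1364/7 = 1462/7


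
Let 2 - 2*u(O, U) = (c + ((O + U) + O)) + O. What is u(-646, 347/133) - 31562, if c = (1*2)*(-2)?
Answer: -8137287/266 ≈ -30591.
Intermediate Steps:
c = -4 (c = 2*(-2) = -4)
u(O, U) = 3 - 3*O/2 - U/2 (u(O, U) = 1 - ((-4 + ((O + U) + O)) + O)/2 = 1 - ((-4 + (U + 2*O)) + O)/2 = 1 - ((-4 + U + 2*O) + O)/2 = 1 - (-4 + U + 3*O)/2 = 1 + (2 - 3*O/2 - U/2) = 3 - 3*O/2 - U/2)
u(-646, 347/133) - 31562 = (3 - 3/2*(-646) - 347/(2*133)) - 31562 = (3 + 969 - 347/(2*133)) - 31562 = (3 + 969 - 1/2*347/133) - 31562 = (3 + 969 - 347/266) - 31562 = 258205/266 - 31562 = -8137287/266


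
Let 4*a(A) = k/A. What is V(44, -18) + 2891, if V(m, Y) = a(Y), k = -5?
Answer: 208157/72 ≈ 2891.1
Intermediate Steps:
a(A) = -5/(4*A) (a(A) = (-5/A)/4 = -5/(4*A))
V(m, Y) = -5/(4*Y)
V(44, -18) + 2891 = -5/4/(-18) + 2891 = -5/4*(-1/18) + 2891 = 5/72 + 2891 = 208157/72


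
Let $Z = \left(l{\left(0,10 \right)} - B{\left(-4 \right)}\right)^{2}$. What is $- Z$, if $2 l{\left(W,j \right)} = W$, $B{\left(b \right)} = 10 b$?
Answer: $-1600$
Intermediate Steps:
$l{\left(W,j \right)} = \frac{W}{2}$
$Z = 1600$ ($Z = \left(\frac{1}{2} \cdot 0 - 10 \left(-4\right)\right)^{2} = \left(0 - -40\right)^{2} = \left(0 + 40\right)^{2} = 40^{2} = 1600$)
$- Z = \left(-1\right) 1600 = -1600$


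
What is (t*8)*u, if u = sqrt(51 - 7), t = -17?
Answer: -272*sqrt(11) ≈ -902.12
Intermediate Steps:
u = 2*sqrt(11) (u = sqrt(44) = 2*sqrt(11) ≈ 6.6332)
(t*8)*u = (-17*8)*(2*sqrt(11)) = -272*sqrt(11)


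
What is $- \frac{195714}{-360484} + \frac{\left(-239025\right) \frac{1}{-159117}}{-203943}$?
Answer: $\frac{1058498229977539}{1949665597592034} \approx 0.54291$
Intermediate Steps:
$- \frac{195714}{-360484} + \frac{\left(-239025\right) \frac{1}{-159117}}{-203943} = \left(-195714\right) \left(- \frac{1}{360484}\right) + \left(-239025\right) \left(- \frac{1}{159117}\right) \left(- \frac{1}{203943}\right) = \frac{97857}{180242} + \frac{79675}{53039} \left(- \frac{1}{203943}\right) = \frac{97857}{180242} - \frac{79675}{10816932777} = \frac{1058498229977539}{1949665597592034}$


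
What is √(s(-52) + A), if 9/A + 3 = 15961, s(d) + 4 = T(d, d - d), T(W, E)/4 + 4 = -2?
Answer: I*√7130273770/15958 ≈ 5.2915*I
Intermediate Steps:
T(W, E) = -24 (T(W, E) = -16 + 4*(-2) = -16 - 8 = -24)
s(d) = -28 (s(d) = -4 - 24 = -28)
A = 9/15958 (A = 9/(-3 + 15961) = 9/15958 ≈ 0.00056398)
√(s(-52) + A) = √(-28 + 9/15958) = √(-446815/15958) = I*√7130273770/15958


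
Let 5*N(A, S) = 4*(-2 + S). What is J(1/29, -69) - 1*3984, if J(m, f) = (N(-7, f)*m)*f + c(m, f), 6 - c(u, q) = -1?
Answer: -557069/145 ≈ -3841.9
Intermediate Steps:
c(u, q) = 7 (c(u, q) = 6 - 1*(-1) = 6 + 1 = 7)
N(A, S) = -8/5 + 4*S/5 (N(A, S) = (4*(-2 + S))/5 = (-8 + 4*S)/5 = -8/5 + 4*S/5)
J(m, f) = 7 + f*m*(-8/5 + 4*f/5) (J(m, f) = ((-8/5 + 4*f/5)*m)*f + 7 = (m*(-8/5 + 4*f/5))*f + 7 = f*m*(-8/5 + 4*f/5) + 7 = 7 + f*m*(-8/5 + 4*f/5))
J(1/29, -69) - 1*3984 = (7 + (⅘)*(-69)*(-2 - 69)/29) - 1*3984 = (7 + (⅘)*(-69)*(1/29)*(-71)) - 3984 = (7 + 19596/145) - 3984 = 20611/145 - 3984 = -557069/145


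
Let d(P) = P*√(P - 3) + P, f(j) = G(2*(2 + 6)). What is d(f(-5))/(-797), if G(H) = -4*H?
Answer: 64/797 + 64*I*√67/797 ≈ 0.080301 + 0.65729*I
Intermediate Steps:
f(j) = -64 (f(j) = -8*(2 + 6) = -8*8 = -4*16 = -64)
d(P) = P + P*√(-3 + P) (d(P) = P*√(-3 + P) + P = P + P*√(-3 + P))
d(f(-5))/(-797) = -64*(1 + √(-3 - 64))/(-797) = -64*(1 + √(-67))*(-1/797) = -64*(1 + I*√67)*(-1/797) = (-64 - 64*I*√67)*(-1/797) = 64/797 + 64*I*√67/797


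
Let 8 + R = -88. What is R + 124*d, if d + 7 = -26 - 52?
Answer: -10636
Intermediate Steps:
R = -96 (R = -8 - 88 = -96)
d = -85 (d = -7 + (-26 - 52) = -7 - 78 = -85)
R + 124*d = -96 + 124*(-85) = -96 - 10540 = -10636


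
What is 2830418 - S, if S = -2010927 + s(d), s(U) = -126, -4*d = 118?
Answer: 4841471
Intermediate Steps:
d = -59/2 (d = -1/4*118 = -59/2 ≈ -29.500)
S = -2011053 (S = -2010927 - 126 = -2011053)
2830418 - S = 2830418 - 1*(-2011053) = 2830418 + 2011053 = 4841471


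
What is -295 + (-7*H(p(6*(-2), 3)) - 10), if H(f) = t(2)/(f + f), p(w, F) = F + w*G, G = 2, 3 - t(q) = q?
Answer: -1829/6 ≈ -304.83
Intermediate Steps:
t(q) = 3 - q
p(w, F) = F + 2*w (p(w, F) = F + w*2 = F + 2*w)
H(f) = 1/(2*f) (H(f) = (3 - 1*2)/(f + f) = (3 - 2)/((2*f)) = 1*(1/(2*f)) = 1/(2*f))
-295 + (-7*H(p(6*(-2), 3)) - 10) = -295 + (-7/(2*(3 + 2*(6*(-2)))) - 10) = -295 + (-7/(2*(3 + 2*(-12))) - 10) = -295 + (-7/(2*(3 - 24)) - 10) = -295 + (-7/(2*(-21)) - 10) = -295 + (-7*(-1)/(2*21) - 10) = -295 + (-7*(-1/42) - 10) = -295 + (⅙ - 10) = -295 - 59/6 = -1829/6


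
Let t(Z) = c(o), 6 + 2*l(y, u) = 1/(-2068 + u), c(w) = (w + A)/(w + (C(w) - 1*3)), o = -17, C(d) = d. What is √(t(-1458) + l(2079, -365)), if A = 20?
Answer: I*√99880279962/180042 ≈ 1.7554*I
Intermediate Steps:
c(w) = (20 + w)/(-3 + 2*w) (c(w) = (w + 20)/(w + (w - 1*3)) = (20 + w)/(w + (w - 3)) = (20 + w)/(w + (-3 + w)) = (20 + w)/(-3 + 2*w))
l(y, u) = -3 + 1/(2*(-2068 + u))
t(Z) = -3/37 (t(Z) = (20 - 17)/(-3 + 2*(-17)) = 3/(-3 - 34) = 3/(-37) = -1/37*3 = -3/37)
√(t(-1458) + l(2079, -365)) = √(-3/37 + (12409 - 6*(-365))/(2*(-2068 - 365))) = √(-3/37 + (½)*(12409 + 2190)/(-2433)) = √(-3/37 + (½)*(-1/2433)*14599) = √(-3/37 - 14599/4866) = √(-554761/180042) = I*√99880279962/180042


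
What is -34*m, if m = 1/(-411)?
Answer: 34/411 ≈ 0.082725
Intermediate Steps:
m = -1/411 ≈ -0.0024331
-34*m = -34*(-1/411) = 34/411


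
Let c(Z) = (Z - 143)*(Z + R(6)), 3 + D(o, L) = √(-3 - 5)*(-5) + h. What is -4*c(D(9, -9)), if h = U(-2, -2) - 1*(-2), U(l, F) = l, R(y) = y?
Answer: 2552 - 5720*I*√2 ≈ 2552.0 - 8089.3*I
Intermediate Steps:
h = 0 (h = -2 - 1*(-2) = -2 + 2 = 0)
D(o, L) = -3 - 10*I*√2 (D(o, L) = -3 + (√(-3 - 5)*(-5) + 0) = -3 + (√(-8)*(-5) + 0) = -3 + ((2*I*√2)*(-5) + 0) = -3 + (-10*I*√2 + 0) = -3 - 10*I*√2)
c(Z) = (-143 + Z)*(6 + Z) (c(Z) = (Z - 143)*(Z + 6) = (-143 + Z)*(6 + Z))
-4*c(D(9, -9)) = -4*(-858 + (-3 - 10*I*√2)² - 137*(-3 - 10*I*√2)) = -4*(-858 + (-3 - 10*I*√2)² + (411 + 1370*I*√2)) = -4*(-447 + (-3 - 10*I*√2)² + 1370*I*√2) = 1788 - 4*(-3 - 10*I*√2)² - 5480*I*√2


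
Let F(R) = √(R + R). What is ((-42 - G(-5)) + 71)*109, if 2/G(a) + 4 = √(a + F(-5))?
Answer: 3161 + 218/(4 - √(-5 + I*√10)) ≈ 3204.9 + 30.863*I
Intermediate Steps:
F(R) = √2*√R (F(R) = √(2*R) = √2*√R)
G(a) = 2/(-4 + √(a + I*√10)) (G(a) = 2/(-4 + √(a + √2*√(-5))) = 2/(-4 + √(a + √2*(I*√5))) = 2/(-4 + √(a + I*√10)))
((-42 - G(-5)) + 71)*109 = ((-42 - 2/(-4 + √(-5 + I*√10))) + 71)*109 = (29 - 2/(-4 + √(-5 + I*√10)))*109 = 3161 - 218/(-4 + √(-5 + I*√10))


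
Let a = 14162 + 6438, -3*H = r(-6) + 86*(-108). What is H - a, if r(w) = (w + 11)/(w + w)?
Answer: -630139/36 ≈ -17504.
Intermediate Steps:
r(w) = (11 + w)/(2*w) (r(w) = (11 + w)/((2*w)) = (11 + w)*(1/(2*w)) = (11 + w)/(2*w))
H = 111461/36 (H = -((1/2)*(11 - 6)/(-6) + 86*(-108))/3 = -((1/2)*(-1/6)*5 - 9288)/3 = -(-5/12 - 9288)/3 = -1/3*(-111461/12) = 111461/36 ≈ 3096.1)
a = 20600
H - a = 111461/36 - 1*20600 = 111461/36 - 20600 = -630139/36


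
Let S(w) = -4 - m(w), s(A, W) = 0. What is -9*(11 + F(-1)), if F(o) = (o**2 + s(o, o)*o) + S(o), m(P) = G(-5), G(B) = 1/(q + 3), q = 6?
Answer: -71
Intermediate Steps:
G(B) = 1/9 (G(B) = 1/(6 + 3) = 1/9)
m(P) = 1/9
S(w) = -37/9 (S(w) = -4 - 1*1/9 = -4 - 1/9 = -37/9)
F(o) = -37/9 + o**2 (F(o) = (o**2 + 0*o) - 37/9 = (o**2 + 0) - 37/9 = o**2 - 37/9 = -37/9 + o**2)
-9*(11 + F(-1)) = -9*(11 + (-37/9 + (-1)**2)) = -9*(11 + (-37/9 + 1)) = -9*(11 - 28/9) = -9*71/9 = -71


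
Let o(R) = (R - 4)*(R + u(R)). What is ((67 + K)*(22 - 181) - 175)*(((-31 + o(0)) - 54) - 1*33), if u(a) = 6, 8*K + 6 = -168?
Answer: 2093009/2 ≈ 1.0465e+6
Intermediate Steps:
K = -87/4 (K = -¾ + (⅛)*(-168) = -¾ - 21 = -87/4 ≈ -21.750)
o(R) = (-4 + R)*(6 + R) (o(R) = (R - 4)*(R + 6) = (-4 + R)*(6 + R))
((67 + K)*(22 - 181) - 175)*(((-31 + o(0)) - 54) - 1*33) = ((67 - 87/4)*(22 - 181) - 175)*(((-31 + (-24 + 0² + 2*0)) - 54) - 1*33) = ((181/4)*(-159) - 175)*(((-31 + (-24 + 0 + 0)) - 54) - 33) = (-28779/4 - 175)*(((-31 - 24) - 54) - 33) = -29479*((-55 - 54) - 33)/4 = -29479*(-109 - 33)/4 = -29479/4*(-142) = 2093009/2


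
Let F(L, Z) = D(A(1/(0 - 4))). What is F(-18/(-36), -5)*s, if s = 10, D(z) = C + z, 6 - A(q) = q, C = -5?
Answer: 25/2 ≈ 12.500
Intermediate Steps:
A(q) = 6 - q
D(z) = -5 + z
F(L, Z) = 5/4 (F(L, Z) = -5 + (6 - 1/(0 - 4)) = -5 + (6 - 1/(-4)) = -5 + (6 - 1*(-¼)) = -5 + (6 + ¼) = -5 + 25/4 = 5/4)
F(-18/(-36), -5)*s = (5/4)*10 = 25/2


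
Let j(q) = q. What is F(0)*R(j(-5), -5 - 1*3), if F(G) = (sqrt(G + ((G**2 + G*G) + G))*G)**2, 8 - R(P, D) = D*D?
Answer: 0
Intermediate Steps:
R(P, D) = 8 - D**2 (R(P, D) = 8 - D*D = 8 - D**2)
F(G) = G**2*(2*G + 2*G**2) (F(G) = (sqrt(G + ((G**2 + G**2) + G))*G)**2 = (sqrt(G + (2*G**2 + G))*G)**2 = (sqrt(G + (G + 2*G**2))*G)**2 = (sqrt(2*G + 2*G**2)*G)**2 = (G*sqrt(2*G + 2*G**2))**2 = G**2*(2*G + 2*G**2))
F(0)*R(j(-5), -5 - 1*3) = (2*0**3*(1 + 0))*(8 - (-5 - 1*3)**2) = (2*0*1)*(8 - (-5 - 3)**2) = 0*(8 - 1*(-8)**2) = 0*(8 - 1*64) = 0*(8 - 64) = 0*(-56) = 0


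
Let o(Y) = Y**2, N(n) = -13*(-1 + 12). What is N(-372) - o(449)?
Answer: -201744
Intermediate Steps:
N(n) = -143 (N(n) = -13*11 = -143)
N(-372) - o(449) = -143 - 1*449**2 = -143 - 1*201601 = -143 - 201601 = -201744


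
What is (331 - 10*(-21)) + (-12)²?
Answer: 685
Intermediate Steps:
(331 - 10*(-21)) + (-12)² = (331 + 210) + 144 = 541 + 144 = 685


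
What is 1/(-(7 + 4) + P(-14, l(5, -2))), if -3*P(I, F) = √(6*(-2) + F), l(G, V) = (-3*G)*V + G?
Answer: -99/1066 + 3*√23/1066 ≈ -0.079374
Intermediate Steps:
l(G, V) = G - 3*G*V (l(G, V) = -3*G*V + G = G - 3*G*V)
P(I, F) = -√(-12 + F)/3 (P(I, F) = -√(6*(-2) + F)/3 = -√(-12 + F)/3)
1/(-(7 + 4) + P(-14, l(5, -2))) = 1/(-(7 + 4) - √(-12 + 5*(1 - 3*(-2)))/3) = 1/(-1*11 - √(-12 + 5*(1 + 6))/3) = 1/(-11 - √(-12 + 5*7)/3) = 1/(-11 - √(-12 + 35)/3) = 1/(-11 - √23/3)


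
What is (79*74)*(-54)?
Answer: -315684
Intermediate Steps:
(79*74)*(-54) = 5846*(-54) = -315684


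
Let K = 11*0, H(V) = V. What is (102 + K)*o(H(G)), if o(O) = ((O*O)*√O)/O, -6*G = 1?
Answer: -17*I*√6/6 ≈ -6.9402*I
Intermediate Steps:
G = -⅙ (G = -⅙*1 = -⅙ ≈ -0.16667)
o(O) = O^(3/2) (o(O) = (O²*√O)/O = O^(5/2)/O = O^(3/2))
K = 0
(102 + K)*o(H(G)) = (102 + 0)*(-⅙)^(3/2) = 102*(-I*√6/36) = -17*I*√6/6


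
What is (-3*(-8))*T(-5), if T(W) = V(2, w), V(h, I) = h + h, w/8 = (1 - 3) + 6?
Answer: 96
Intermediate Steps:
w = 32 (w = 8*((1 - 3) + 6) = 8*(-2 + 6) = 8*4 = 32)
V(h, I) = 2*h
T(W) = 4 (T(W) = 2*2 = 4)
(-3*(-8))*T(-5) = -3*(-8)*4 = 24*4 = 96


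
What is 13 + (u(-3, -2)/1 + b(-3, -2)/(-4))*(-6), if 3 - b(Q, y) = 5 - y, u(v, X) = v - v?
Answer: 7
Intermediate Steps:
u(v, X) = 0
b(Q, y) = -2 + y (b(Q, y) = 3 - (5 - y) = 3 + (-5 + y) = -2 + y)
13 + (u(-3, -2)/1 + b(-3, -2)/(-4))*(-6) = 13 + (0/1 + (-2 - 2)/(-4))*(-6) = 13 + (0*1 - 4*(-1/4))*(-6) = 13 + (0 + 1)*(-6) = 13 + 1*(-6) = 13 - 6 = 7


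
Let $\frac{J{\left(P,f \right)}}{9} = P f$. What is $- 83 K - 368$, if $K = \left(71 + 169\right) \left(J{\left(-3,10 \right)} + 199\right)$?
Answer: $1413952$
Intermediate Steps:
$J{\left(P,f \right)} = 9 P f$
$K = -17040$ ($K = \left(71 + 169\right) \left(9 \left(-3\right) 10 + 199\right) = 240 \left(-270 + 199\right) = 240 \left(-71\right) = -17040$)
$- 83 K - 368 = \left(-83\right) \left(-17040\right) - 368 = 1414320 - 368 = 1413952$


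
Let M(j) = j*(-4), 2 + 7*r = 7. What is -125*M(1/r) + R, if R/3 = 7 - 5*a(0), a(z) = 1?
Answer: 706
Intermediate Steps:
r = 5/7 (r = -2/7 + (⅐)*7 = -2/7 + 1 = 5/7 ≈ 0.71429)
M(j) = -4*j
R = 6 (R = 3*(7 - 5*1) = 3*(7 - 5) = 3*2 = 6)
-125*M(1/r) + R = -(-500)/5/7 + 6 = -(-500)*7/5 + 6 = -125*(-28/5) + 6 = 700 + 6 = 706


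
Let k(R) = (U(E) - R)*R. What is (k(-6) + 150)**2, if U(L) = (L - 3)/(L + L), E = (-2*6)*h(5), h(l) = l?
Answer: 4915089/400 ≈ 12288.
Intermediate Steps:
E = -60 (E = -2*6*5 = -12*5 = -60)
U(L) = (-3 + L)/(2*L) (U(L) = (-3 + L)/((2*L)) = (-3 + L)*(1/(2*L)) = (-3 + L)/(2*L))
k(R) = R*(21/40 - R) (k(R) = ((1/2)*(-3 - 60)/(-60) - R)*R = ((1/2)*(-1/60)*(-63) - R)*R = (21/40 - R)*R = R*(21/40 - R))
(k(-6) + 150)**2 = ((1/40)*(-6)*(21 - 40*(-6)) + 150)**2 = ((1/40)*(-6)*(21 + 240) + 150)**2 = ((1/40)*(-6)*261 + 150)**2 = (-783/20 + 150)**2 = (2217/20)**2 = 4915089/400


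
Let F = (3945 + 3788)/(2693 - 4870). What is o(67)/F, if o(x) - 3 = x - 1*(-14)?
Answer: -182868/7733 ≈ -23.648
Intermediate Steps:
F = -7733/2177 (F = 7733/(-2177) = 7733*(-1/2177) = -7733/2177 ≈ -3.5521)
o(x) = 17 + x (o(x) = 3 + (x - 1*(-14)) = 3 + (x + 14) = 3 + (14 + x) = 17 + x)
o(67)/F = (17 + 67)/(-7733/2177) = 84*(-2177/7733) = -182868/7733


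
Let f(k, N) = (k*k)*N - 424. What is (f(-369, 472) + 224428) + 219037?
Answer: 64711033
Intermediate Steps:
f(k, N) = -424 + N*k**2 (f(k, N) = k**2*N - 424 = N*k**2 - 424 = -424 + N*k**2)
(f(-369, 472) + 224428) + 219037 = ((-424 + 472*(-369)**2) + 224428) + 219037 = ((-424 + 472*136161) + 224428) + 219037 = ((-424 + 64267992) + 224428) + 219037 = (64267568 + 224428) + 219037 = 64491996 + 219037 = 64711033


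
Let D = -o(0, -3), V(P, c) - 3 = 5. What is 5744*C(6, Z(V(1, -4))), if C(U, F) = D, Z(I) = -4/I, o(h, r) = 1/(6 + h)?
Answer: -2872/3 ≈ -957.33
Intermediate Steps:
V(P, c) = 8 (V(P, c) = 3 + 5 = 8)
D = -⅙ (D = -1/(6 + 0) = -1/6 = -1*⅙ = -⅙ ≈ -0.16667)
C(U, F) = -⅙
5744*C(6, Z(V(1, -4))) = 5744*(-⅙) = -2872/3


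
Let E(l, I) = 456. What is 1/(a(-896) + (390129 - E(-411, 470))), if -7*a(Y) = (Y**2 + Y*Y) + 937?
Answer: 7/1121142 ≈ 6.2436e-6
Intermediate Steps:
a(Y) = -937/7 - 2*Y**2/7 (a(Y) = -((Y**2 + Y*Y) + 937)/7 = -((Y**2 + Y**2) + 937)/7 = -(2*Y**2 + 937)/7 = -(937 + 2*Y**2)/7 = -937/7 - 2*Y**2/7)
1/(a(-896) + (390129 - E(-411, 470))) = 1/((-937/7 - 2/7*(-896)**2) + (390129 - 1*456)) = 1/((-937/7 - 2/7*802816) + (390129 - 456)) = 1/((-937/7 - 229376) + 389673) = 1/(-1606569/7 + 389673) = 1/(1121142/7) = 7/1121142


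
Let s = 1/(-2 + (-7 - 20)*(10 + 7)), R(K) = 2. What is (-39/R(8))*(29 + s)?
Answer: -260676/461 ≈ -565.46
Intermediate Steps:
s = -1/461 (s = 1/(-2 - 27*17) = 1/(-2 - 459) = 1/(-461) = -1/461 ≈ -0.0021692)
(-39/R(8))*(29 + s) = (-39/2)*(29 - 1/461) = -39*½*(13368/461) = -39/2*13368/461 = -260676/461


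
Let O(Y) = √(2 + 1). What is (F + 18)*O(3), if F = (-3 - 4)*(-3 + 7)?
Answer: -10*√3 ≈ -17.320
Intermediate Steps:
F = -28 (F = -7*4 = -28)
O(Y) = √3
(F + 18)*O(3) = (-28 + 18)*√3 = -10*√3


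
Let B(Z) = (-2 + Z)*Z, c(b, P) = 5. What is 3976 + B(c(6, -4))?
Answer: 3991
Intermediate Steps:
B(Z) = Z*(-2 + Z)
3976 + B(c(6, -4)) = 3976 + 5*(-2 + 5) = 3976 + 5*3 = 3976 + 15 = 3991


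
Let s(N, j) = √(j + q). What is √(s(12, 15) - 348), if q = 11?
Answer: √(-348 + √26) ≈ 18.518*I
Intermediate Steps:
s(N, j) = √(11 + j) (s(N, j) = √(j + 11) = √(11 + j))
√(s(12, 15) - 348) = √(√(11 + 15) - 348) = √(√26 - 348) = √(-348 + √26)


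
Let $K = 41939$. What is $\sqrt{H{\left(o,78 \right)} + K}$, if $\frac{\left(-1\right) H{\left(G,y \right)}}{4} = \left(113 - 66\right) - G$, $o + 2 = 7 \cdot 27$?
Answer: $\sqrt{42499} \approx 206.15$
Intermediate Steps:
$o = 187$ ($o = -2 + 7 \cdot 27 = -2 + 189 = 187$)
$H{\left(G,y \right)} = -188 + 4 G$ ($H{\left(G,y \right)} = - 4 \left(\left(113 - 66\right) - G\right) = - 4 \left(47 - G\right) = -188 + 4 G$)
$\sqrt{H{\left(o,78 \right)} + K} = \sqrt{\left(-188 + 4 \cdot 187\right) + 41939} = \sqrt{\left(-188 + 748\right) + 41939} = \sqrt{560 + 41939} = \sqrt{42499}$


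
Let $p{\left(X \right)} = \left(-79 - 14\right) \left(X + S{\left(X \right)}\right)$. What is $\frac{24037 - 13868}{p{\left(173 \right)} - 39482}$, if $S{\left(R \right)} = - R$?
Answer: $- \frac{10169}{39482} \approx -0.25756$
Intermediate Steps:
$p{\left(X \right)} = 0$ ($p{\left(X \right)} = \left(-79 - 14\right) \left(X - X\right) = \left(-93\right) 0 = 0$)
$\frac{24037 - 13868}{p{\left(173 \right)} - 39482} = \frac{24037 - 13868}{0 - 39482} = \frac{10169}{-39482} = 10169 \left(- \frac{1}{39482}\right) = - \frac{10169}{39482}$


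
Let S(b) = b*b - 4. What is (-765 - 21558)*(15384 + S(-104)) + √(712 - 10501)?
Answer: -584773308 + I*√9789 ≈ -5.8477e+8 + 98.939*I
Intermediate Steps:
S(b) = -4 + b² (S(b) = b² - 4 = -4 + b²)
(-765 - 21558)*(15384 + S(-104)) + √(712 - 10501) = (-765 - 21558)*(15384 + (-4 + (-104)²)) + √(712 - 10501) = -22323*(15384 + (-4 + 10816)) + √(-9789) = -22323*(15384 + 10812) + I*√9789 = -22323*26196 + I*√9789 = -584773308 + I*√9789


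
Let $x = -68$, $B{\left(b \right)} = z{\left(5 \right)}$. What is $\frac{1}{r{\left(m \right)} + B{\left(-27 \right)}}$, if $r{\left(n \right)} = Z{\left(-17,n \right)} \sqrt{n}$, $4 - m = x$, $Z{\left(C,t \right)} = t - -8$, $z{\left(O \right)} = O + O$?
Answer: $- \frac{1}{46070} + \frac{24 \sqrt{2}}{23035} \approx 0.0014518$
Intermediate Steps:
$z{\left(O \right)} = 2 O$
$B{\left(b \right)} = 10$ ($B{\left(b \right)} = 2 \cdot 5 = 10$)
$Z{\left(C,t \right)} = 8 + t$ ($Z{\left(C,t \right)} = t + 8 = 8 + t$)
$m = 72$ ($m = 4 - -68 = 4 + 68 = 72$)
$r{\left(n \right)} = \sqrt{n} \left(8 + n\right)$ ($r{\left(n \right)} = \left(8 + n\right) \sqrt{n} = \sqrt{n} \left(8 + n\right)$)
$\frac{1}{r{\left(m \right)} + B{\left(-27 \right)}} = \frac{1}{\sqrt{72} \left(8 + 72\right) + 10} = \frac{1}{6 \sqrt{2} \cdot 80 + 10} = \frac{1}{480 \sqrt{2} + 10} = \frac{1}{10 + 480 \sqrt{2}}$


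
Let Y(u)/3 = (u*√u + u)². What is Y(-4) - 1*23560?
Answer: -23704 + 192*I ≈ -23704.0 + 192.0*I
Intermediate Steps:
Y(u) = 3*(u + u^(3/2))² (Y(u) = 3*(u*√u + u)² = 3*(u^(3/2) + u)² = 3*(u + u^(3/2))²)
Y(-4) - 1*23560 = 3*(-4 + (-4)^(3/2))² - 1*23560 = 3*(-4 - 8*I)² - 23560 = -23560 + 3*(-4 - 8*I)²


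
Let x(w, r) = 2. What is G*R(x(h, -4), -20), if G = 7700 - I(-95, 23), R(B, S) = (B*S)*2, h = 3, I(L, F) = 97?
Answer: -608240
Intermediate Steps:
R(B, S) = 2*B*S
G = 7603 (G = 7700 - 1*97 = 7700 - 97 = 7603)
G*R(x(h, -4), -20) = 7603*(2*2*(-20)) = 7603*(-80) = -608240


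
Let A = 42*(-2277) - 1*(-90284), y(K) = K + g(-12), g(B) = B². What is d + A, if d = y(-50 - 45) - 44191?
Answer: -49492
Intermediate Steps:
y(K) = 144 + K (y(K) = K + (-12)² = K + 144 = 144 + K)
A = -5350 (A = -95634 + 90284 = -5350)
d = -44142 (d = (144 + (-50 - 45)) - 44191 = (144 - 95) - 44191 = 49 - 44191 = -44142)
d + A = -44142 - 5350 = -49492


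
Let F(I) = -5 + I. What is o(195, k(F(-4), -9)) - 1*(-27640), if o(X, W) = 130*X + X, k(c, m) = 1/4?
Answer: 53185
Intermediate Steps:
k(c, m) = ¼
o(X, W) = 131*X
o(195, k(F(-4), -9)) - 1*(-27640) = 131*195 - 1*(-27640) = 25545 + 27640 = 53185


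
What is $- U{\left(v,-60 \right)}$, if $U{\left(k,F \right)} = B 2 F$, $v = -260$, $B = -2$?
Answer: $-240$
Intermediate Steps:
$U{\left(k,F \right)} = - 4 F$ ($U{\left(k,F \right)} = \left(-2\right) 2 F = - 4 F$)
$- U{\left(v,-60 \right)} = - \left(-4\right) \left(-60\right) = \left(-1\right) 240 = -240$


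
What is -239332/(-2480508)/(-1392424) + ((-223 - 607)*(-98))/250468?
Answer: 17558856315876119/54068509492488216 ≈ 0.32475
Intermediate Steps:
-239332/(-2480508)/(-1392424) + ((-223 - 607)*(-98))/250468 = -239332*(-1/2480508)*(-1/1392424) - 830*(-98)*(1/250468) = (59833/620127)*(-1/1392424) + 81340*(1/250468) = -59833/863479717848 + 20335/62617 = 17558856315876119/54068509492488216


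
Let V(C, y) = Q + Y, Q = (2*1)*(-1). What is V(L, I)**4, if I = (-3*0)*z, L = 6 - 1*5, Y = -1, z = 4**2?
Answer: 81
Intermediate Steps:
z = 16
L = 1 (L = 6 - 5 = 1)
Q = -2 (Q = 2*(-1) = -2)
I = 0 (I = -3*0*16 = 0*16 = 0)
V(C, y) = -3 (V(C, y) = -2 - 1 = -3)
V(L, I)**4 = (-3)**4 = 81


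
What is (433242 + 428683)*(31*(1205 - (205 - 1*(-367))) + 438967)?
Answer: 395270185750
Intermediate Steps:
(433242 + 428683)*(31*(1205 - (205 - 1*(-367))) + 438967) = 861925*(31*(1205 - (205 + 367)) + 438967) = 861925*(31*(1205 - 1*572) + 438967) = 861925*(31*(1205 - 572) + 438967) = 861925*(31*633 + 438967) = 861925*(19623 + 438967) = 861925*458590 = 395270185750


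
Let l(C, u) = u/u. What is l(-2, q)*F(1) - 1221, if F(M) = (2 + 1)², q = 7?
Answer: -1212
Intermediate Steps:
F(M) = 9 (F(M) = 3² = 9)
l(C, u) = 1
l(-2, q)*F(1) - 1221 = 1*9 - 1221 = 9 - 1221 = -1212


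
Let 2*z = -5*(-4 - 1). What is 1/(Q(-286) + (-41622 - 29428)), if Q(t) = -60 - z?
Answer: -2/142245 ≈ -1.4060e-5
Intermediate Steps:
z = 25/2 (z = (-5*(-4 - 1))/2 = (-5*(-5))/2 = (½)*25 = 25/2 ≈ 12.500)
Q(t) = -145/2 (Q(t) = -60 - 1*25/2 = -60 - 25/2 = -145/2)
1/(Q(-286) + (-41622 - 29428)) = 1/(-145/2 + (-41622 - 29428)) = 1/(-145/2 - 71050) = 1/(-142245/2) = -2/142245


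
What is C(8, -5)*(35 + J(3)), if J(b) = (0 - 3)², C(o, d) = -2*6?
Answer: -528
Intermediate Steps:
C(o, d) = -12
J(b) = 9 (J(b) = (-3)² = 9)
C(8, -5)*(35 + J(3)) = -12*(35 + 9) = -12*44 = -528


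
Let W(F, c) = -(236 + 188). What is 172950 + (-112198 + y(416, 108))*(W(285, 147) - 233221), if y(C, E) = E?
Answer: 26189441000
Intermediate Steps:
W(F, c) = -424 (W(F, c) = -1*424 = -424)
172950 + (-112198 + y(416, 108))*(W(285, 147) - 233221) = 172950 + (-112198 + 108)*(-424 - 233221) = 172950 - 112090*(-233645) = 172950 + 26189268050 = 26189441000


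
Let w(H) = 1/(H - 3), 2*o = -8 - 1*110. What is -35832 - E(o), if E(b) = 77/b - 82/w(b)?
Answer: -2413967/59 ≈ -40915.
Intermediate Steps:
o = -59 (o = (-8 - 1*110)/2 = (-8 - 110)/2 = (½)*(-118) = -59)
w(H) = 1/(-3 + H)
E(b) = 246 - 82*b + 77/b (E(b) = 77/b - (-246 + 82*b) = 77/b - 82*(-3 + b) = 77/b + (246 - 82*b) = 246 - 82*b + 77/b)
-35832 - E(o) = -35832 - (246 - 82*(-59) + 77/(-59)) = -35832 - (246 + 4838 + 77*(-1/59)) = -35832 - (246 + 4838 - 77/59) = -35832 - 1*299879/59 = -35832 - 299879/59 = -2413967/59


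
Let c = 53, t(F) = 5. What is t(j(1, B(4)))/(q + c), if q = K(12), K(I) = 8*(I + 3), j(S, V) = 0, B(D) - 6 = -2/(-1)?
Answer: 5/173 ≈ 0.028902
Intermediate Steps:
B(D) = 8 (B(D) = 6 - 2/(-1) = 6 - 2*(-1) = 6 + 2 = 8)
K(I) = 24 + 8*I (K(I) = 8*(3 + I) = 24 + 8*I)
q = 120 (q = 24 + 8*12 = 24 + 96 = 120)
t(j(1, B(4)))/(q + c) = 5/(120 + 53) = 5/173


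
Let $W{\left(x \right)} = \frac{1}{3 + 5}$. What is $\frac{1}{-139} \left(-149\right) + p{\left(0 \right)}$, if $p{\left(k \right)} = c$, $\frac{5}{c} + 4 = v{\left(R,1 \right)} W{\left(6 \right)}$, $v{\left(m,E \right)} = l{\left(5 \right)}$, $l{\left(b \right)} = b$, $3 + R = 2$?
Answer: $- \frac{1537}{3753} \approx -0.40954$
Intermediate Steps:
$R = -1$ ($R = -3 + 2 = -1$)
$v{\left(m,E \right)} = 5$
$W{\left(x \right)} = \frac{1}{8}$
$c = - \frac{40}{27}$ ($c = \frac{5}{-4 + 5 \cdot \frac{1}{8}} = \frac{5}{-4 + \frac{5}{8}} = \frac{5}{- \frac{27}{8}} = 5 \left(- \frac{8}{27}\right) = - \frac{40}{27} \approx -1.4815$)
$p{\left(k \right)} = - \frac{40}{27}$
$\frac{1}{-139} \left(-149\right) + p{\left(0 \right)} = \frac{1}{-139} \left(-149\right) - \frac{40}{27} = \left(- \frac{1}{139}\right) \left(-149\right) - \frac{40}{27} = \frac{149}{139} - \frac{40}{27} = - \frac{1537}{3753}$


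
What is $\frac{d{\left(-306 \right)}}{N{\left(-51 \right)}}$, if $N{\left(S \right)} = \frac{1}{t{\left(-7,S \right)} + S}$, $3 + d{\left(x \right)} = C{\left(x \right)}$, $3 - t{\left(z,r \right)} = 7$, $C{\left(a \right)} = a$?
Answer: $16995$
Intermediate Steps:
$t{\left(z,r \right)} = -4$ ($t{\left(z,r \right)} = 3 - 7 = -4$)
$d{\left(x \right)} = -3 + x$
$N{\left(S \right)} = \frac{1}{-4 + S}$
$\frac{d{\left(-306 \right)}}{N{\left(-51 \right)}} = \frac{-3 - 306}{\frac{1}{-4 - 51}} = - \frac{309}{\frac{1}{-55}} = - \frac{309}{- \frac{1}{55}} = \left(-309\right) \left(-55\right) = 16995$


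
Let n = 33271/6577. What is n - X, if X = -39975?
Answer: 262948846/6577 ≈ 39980.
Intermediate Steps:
n = 33271/6577 (n = 33271*(1/6577) = 33271/6577 ≈ 5.0587)
n - X = 33271/6577 - 1*(-39975) = 33271/6577 + 39975 = 262948846/6577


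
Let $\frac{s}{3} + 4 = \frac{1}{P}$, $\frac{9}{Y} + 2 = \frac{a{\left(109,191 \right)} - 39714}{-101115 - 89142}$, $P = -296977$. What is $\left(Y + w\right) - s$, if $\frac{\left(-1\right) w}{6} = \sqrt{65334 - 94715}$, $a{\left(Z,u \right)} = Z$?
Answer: $\frac{706389030042}{101242132093} - 6 i \sqrt{29381} \approx 6.9772 - 1028.5 i$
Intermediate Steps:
$Y = - \frac{1712313}{340909}$ ($Y = \frac{9}{-2 + \frac{109 - 39714}{-101115 - 89142}} = \frac{9}{-2 - \frac{39605}{-190257}} = \frac{9}{-2 - - \frac{39605}{190257}} = \frac{9}{-2 + \frac{39605}{190257}} = \frac{9}{- \frac{340909}{190257}} = 9 \left(- \frac{190257}{340909}\right) = - \frac{1712313}{340909} \approx -5.0228$)
$w = - 6 i \sqrt{29381}$ ($w = - 6 \sqrt{65334 - 94715} = - 6 \sqrt{-29381} = - 6 i \sqrt{29381} \approx - 1028.5 i$)
$s = - \frac{3563727}{296977}$ ($s = -12 + \frac{3}{-296977} = -12 + 3 \left(- \frac{1}{296977}\right) = -12 - \frac{3}{296977} = - \frac{3563727}{296977} \approx -12.0$)
$\left(Y + w\right) - s = \left(- \frac{1712313}{340909} - 6 i \sqrt{29381}\right) - - \frac{3563727}{296977} = \left(- \frac{1712313}{340909} - 6 i \sqrt{29381}\right) + \frac{3563727}{296977} = \frac{706389030042}{101242132093} - 6 i \sqrt{29381}$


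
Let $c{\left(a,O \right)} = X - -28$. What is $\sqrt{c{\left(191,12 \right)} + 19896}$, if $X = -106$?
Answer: $3 \sqrt{2202} \approx 140.78$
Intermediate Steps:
$c{\left(a,O \right)} = -78$ ($c{\left(a,O \right)} = -106 - -28 = -106 + 28 = -78$)
$\sqrt{c{\left(191,12 \right)} + 19896} = \sqrt{-78 + 19896} = \sqrt{19818} = 3 \sqrt{2202}$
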